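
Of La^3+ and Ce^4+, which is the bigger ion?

La^3+

Isoelectronic series (54 e⁻ each). Size is set by nuclear charge: more protons means a smaller ion. Ce^4+ (Z=58), La^3+ (Z=57).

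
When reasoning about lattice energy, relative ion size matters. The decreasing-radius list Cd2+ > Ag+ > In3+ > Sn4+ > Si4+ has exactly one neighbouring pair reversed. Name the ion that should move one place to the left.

Check each adjacent pair. Cd2+ and Ag+ are reversed: they are isoelectronic (46 e⁻) and Cd has more protons than Ag (48 vs 47), making Cd2+ smaller. No other neighbouring pair contradicts the periodic trends, so Ag+ is the ion listed too late.

Ag+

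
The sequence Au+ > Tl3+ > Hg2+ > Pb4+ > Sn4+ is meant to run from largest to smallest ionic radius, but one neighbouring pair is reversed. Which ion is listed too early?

Check each adjacent pair. Tl3+ and Hg2+ are reversed: Tl3+ and Hg2+ share 78 electrons; the higher nuclear charge on Tl (Z=81) contracts it more, so Tl3+ < Hg2+. No other neighbouring pair contradicts the periodic trends, so Tl3+ is the ion listed too early.

Tl3+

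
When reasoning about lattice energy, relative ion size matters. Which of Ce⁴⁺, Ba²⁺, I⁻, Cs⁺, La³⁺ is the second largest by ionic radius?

Isoelectronic series (54 e⁻ each). Size is set by nuclear charge: more protons means a smaller ion. Ce⁴⁺ (Z=58), La³⁺ (Z=57), Ba²⁺ (Z=56), Cs⁺ (Z=55), I⁻ (Z=53).
So the order is Ce⁴⁺ < La³⁺ < Ba²⁺ < Cs⁺ < I⁻; the 2nd-largest ion is Cs⁺.

Cs⁺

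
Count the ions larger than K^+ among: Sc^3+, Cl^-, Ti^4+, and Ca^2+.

1

These species are isoelectronic with 18 electrons. The only difference is the number of protons: Ti^4+ (Z=22), Sc^3+ (Z=21), Ca^2+ (Z=20), K^+ (Z=19), Cl^- (Z=17). The strongest nuclear pull (Ti^4+) gives the smallest ion.
Ordering all of them (including K^+) by radius gives Ti^4+ < Sc^3+ < Ca^2+ < K^+ < Cl^-. Count: 1.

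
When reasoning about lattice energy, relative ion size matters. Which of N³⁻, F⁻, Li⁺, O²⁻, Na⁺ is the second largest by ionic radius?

O²⁻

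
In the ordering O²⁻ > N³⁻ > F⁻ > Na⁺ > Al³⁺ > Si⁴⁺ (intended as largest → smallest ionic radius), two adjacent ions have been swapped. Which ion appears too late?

N³⁻

Scanning neighbour by neighbour, only O²⁻/N³⁻ violates a trend: both have 10 electrons but Z(O)=8 > Z(N)=7, so O²⁻ should be the smaller of the two. That makes N³⁻ the one sitting a position late relative to where it belongs.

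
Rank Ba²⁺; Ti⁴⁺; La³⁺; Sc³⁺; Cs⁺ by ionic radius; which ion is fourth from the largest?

Sc³⁺

First list Z and electron count for each: Ti⁴⁺ (Z=22, 18 e⁻), Sc³⁺ (Z=21, 18 e⁻), La³⁺ (Z=57, 54 e⁻), Ba²⁺ (Z=56, 54 e⁻), Cs⁺ (Z=55, 54 e⁻). Ti⁴⁺ < Sc³⁺ (isoelectronic, higher Z=22 is smaller); Sc³⁺ < La³⁺ (same group, 2 shells fewer); La³⁺ < Ba²⁺ (both 54 e⁻, Z=57>56); Ba²⁺ < Cs⁺ (isoelectronic, higher Z=56 is smaller).
Ordering: Ti⁴⁺ < Sc³⁺ < La³⁺ < Ba²⁺ < Cs⁺. The fourth largest is Sc³⁺.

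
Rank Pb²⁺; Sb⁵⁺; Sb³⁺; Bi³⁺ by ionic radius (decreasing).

Tabulating Z and e⁻: Sb⁵⁺ (Z=51, 46 e⁻), Sb³⁺ (Z=51, 48 e⁻), Bi³⁺ (Z=83, 80 e⁻), Pb²⁺ (Z=82, 80 e⁻). Sb⁵⁺ < Sb³⁺ (same element, +5 vs +3); Sb³⁺ < Bi³⁺ (same group, 1 shell fewer); Bi³⁺ < Pb²⁺ (both 80 e⁻, Z=83>82).

Pb²⁺ > Bi³⁺ > Sb³⁺ > Sb⁵⁺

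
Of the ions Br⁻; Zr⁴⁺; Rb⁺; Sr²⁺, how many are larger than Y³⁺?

3

Isoelectronic series (36 e⁻ each). Size is set by nuclear charge: more protons means a smaller ion. Zr⁴⁺ (Z=40), Y³⁺ (Z=39), Sr²⁺ (Z=38), Rb⁺ (Z=37), Br⁻ (Z=35).
Relative to Y³⁺, the ions that are larger are Sr²⁺, Rb⁺, Br⁻. That's 3.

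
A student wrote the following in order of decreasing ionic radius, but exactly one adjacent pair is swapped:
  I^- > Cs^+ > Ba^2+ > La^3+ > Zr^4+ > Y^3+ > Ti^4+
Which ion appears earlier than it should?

Zr^4+

Compare adjacent ions: they are isoelectronic (36 e⁻) and Zr has more protons than Y (40 vs 39), making Zr^4+ smaller — yet in this decreasing list Zr^4+ sits before Y^3+. Nothing else is reversed, so Zr^4+ should move one place to the right.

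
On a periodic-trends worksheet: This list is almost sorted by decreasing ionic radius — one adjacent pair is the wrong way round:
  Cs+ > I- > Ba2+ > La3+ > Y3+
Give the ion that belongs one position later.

Cs+

Check each adjacent pair. Cs+ and I- are reversed: Cs+ and I- share 54 electrons; the higher nuclear charge on Cs (Z=55) contracts it more, so Cs+ < I-. No other neighbouring pair contradicts the periodic trends, so Cs+ is the ion listed too early.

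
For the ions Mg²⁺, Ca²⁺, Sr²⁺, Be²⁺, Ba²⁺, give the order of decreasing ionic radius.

These ions sit in one column with identical charge. Each step down the periodic table adds a principal shell, increasing the radius.

Ba²⁺ > Sr²⁺ > Ca²⁺ > Mg²⁺ > Be²⁺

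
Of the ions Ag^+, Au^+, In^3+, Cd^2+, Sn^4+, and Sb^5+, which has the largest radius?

Work out protons and electrons: Sb^5+: 46 e⁻, Z=51, Sn^4+: 46 e⁻, Z=50, In^3+: 46 e⁻, Z=49, Cd^2+: 46 e⁻, Z=48, Ag^+: 46 e⁻, Z=47, Au^+: 78 e⁻, Z=79. Sb^5+ < Sn^4+ (both 46 e⁻, Z=51>50); Sn^4+ < In^3+ (both 46 e⁻, Z=50>49); In^3+ < Cd^2+ (both 46 e⁻, Z=49>48); Cd^2+ < Ag^+ (isoelectronic, higher Z=48 is smaller); Ag^+ < Au^+ (same group, 1 shell fewer).

Au^+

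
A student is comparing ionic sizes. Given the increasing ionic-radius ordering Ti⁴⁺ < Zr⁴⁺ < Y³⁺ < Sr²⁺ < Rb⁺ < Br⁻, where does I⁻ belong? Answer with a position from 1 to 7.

7

Work out protons and electrons: Ti⁴⁺ has 18 e⁻ (Z=22), Zr⁴⁺ has 36 e⁻ (Z=40), Y³⁺ has 36 e⁻ (Z=39), Sr²⁺ has 36 e⁻ (Z=38), Rb⁺ has 36 e⁻ (Z=37), Br⁻ has 36 e⁻ (Z=35), I⁻ has 54 e⁻ (Z=53). Ti⁴⁺ < Zr⁴⁺ (same group, period 4 vs 5); Zr⁴⁺ < Y³⁺ (isoelectronic, higher Z=40 is smaller); Y³⁺ < Sr²⁺ (both 36 e⁻, Z=39>38); Sr²⁺ < Rb⁺ (both 36 e⁻, Z=38>37); Rb⁺ < Br⁻ (isoelectronic, higher Z=37 is smaller); Br⁻ < I⁻ (same group, 1 shell fewer).
The complete sequence is Ti⁴⁺ < Zr⁴⁺ < Y³⁺ < Sr²⁺ < Rb⁺ < Br⁻ < I⁻. I⁻ sits at position 7.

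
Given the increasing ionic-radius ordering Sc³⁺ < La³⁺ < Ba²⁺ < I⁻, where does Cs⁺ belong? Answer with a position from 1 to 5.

4

First list Z and electron count for each: Sc³⁺: 18 e⁻, Z=21, La³⁺: 54 e⁻, Z=57, Ba²⁺: 54 e⁻, Z=56, Cs⁺: 54 e⁻, Z=55, I⁻: 54 e⁻, Z=53. Sc³⁺ < La³⁺ (same group, period 4 vs 6); La³⁺ < Ba²⁺ (both 54 e⁻, Z=57>56); Ba²⁺ < Cs⁺ (isoelectronic, higher Z=56 is smaller); Cs⁺ < I⁻ (both 54 e⁻, Z=55>53).
Merged order: Sc³⁺ < La³⁺ < Ba²⁺ < Cs⁺ < I⁻ — Cs⁺ is number 4.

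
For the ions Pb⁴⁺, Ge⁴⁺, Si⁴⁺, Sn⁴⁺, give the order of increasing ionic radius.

These ions sit in one column with identical charge. Each step down the periodic table adds a principal shell, increasing the radius.

Si⁴⁺ < Ge⁴⁺ < Sn⁴⁺ < Pb⁴⁺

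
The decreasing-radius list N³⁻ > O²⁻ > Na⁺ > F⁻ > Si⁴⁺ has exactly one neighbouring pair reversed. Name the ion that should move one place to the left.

Scanning neighbour by neighbour, only Na⁺/F⁻ violates a trend: both have 10 electrons but Z(Na)=11 > Z(F)=9, so Na⁺ should be the smaller of the two. That makes F⁻ the one sitting a position late relative to where it belongs.

F⁻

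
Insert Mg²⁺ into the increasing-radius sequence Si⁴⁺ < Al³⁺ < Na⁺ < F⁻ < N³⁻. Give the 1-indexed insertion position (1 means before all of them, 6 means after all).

Isoelectronic series (10 e⁻ each). Size is set by nuclear charge: more protons means a smaller ion. Si⁴⁺ (Z=14), Al³⁺ (Z=13), Mg²⁺ (Z=12), Na⁺ (Z=11), F⁻ (Z=9), N³⁻ (Z=7).
The complete sequence is Si⁴⁺ < Al³⁺ < Mg²⁺ < Na⁺ < F⁻ < N³⁻. Mg²⁺ sits at position 3.

3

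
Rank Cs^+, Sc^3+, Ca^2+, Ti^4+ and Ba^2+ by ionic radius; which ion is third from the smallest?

Ca^2+

Work out protons and electrons: Ti^4+ has 18 e⁻ (Z=22), Sc^3+ has 18 e⁻ (Z=21), Ca^2+ has 18 e⁻ (Z=20), Ba^2+ has 54 e⁻ (Z=56), Cs^+ has 54 e⁻ (Z=55). Ti^4+ < Sc^3+ (isoelectronic, higher Z=22 is smaller); Sc^3+ < Ca^2+ (isoelectronic, higher Z=21 is smaller); Ca^2+ < Ba^2+ (same group, period 4 vs 6); Ba^2+ < Cs^+ (isoelectronic, higher Z=56 is smaller).
So the order is Ti^4+ < Sc^3+ < Ca^2+ < Ba^2+ < Cs^+; the 3rd-smallest ion is Ca^2+.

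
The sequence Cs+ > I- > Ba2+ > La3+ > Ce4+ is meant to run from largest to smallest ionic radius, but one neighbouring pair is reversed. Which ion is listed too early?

Check each adjacent pair. Cs+ and I- are reversed: they are isoelectronic (54 e⁻) and Cs has more protons than I (55 vs 53), making Cs+ smaller. No other neighbouring pair contradicts the periodic trends, so Cs+ is the ion listed too early.

Cs+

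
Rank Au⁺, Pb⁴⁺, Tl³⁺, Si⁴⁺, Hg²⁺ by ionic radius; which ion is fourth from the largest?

Pb⁴⁺

Electron counts and nuclear charges: Si⁴⁺ (Z=14, 10 e⁻), Pb⁴⁺ (Z=82, 78 e⁻), Tl³⁺ (Z=81, 78 e⁻), Hg²⁺ (Z=80, 78 e⁻), Au⁺ (Z=79, 78 e⁻). Si⁴⁺ < Pb⁴⁺ (same group, 3 shells fewer); Pb⁴⁺ < Tl³⁺ (isoelectronic, higher Z=82 is smaller); Tl³⁺ < Hg²⁺ (isoelectronic, higher Z=81 is smaller); Hg²⁺ < Au⁺ (both 78 e⁻, Z=80>79).
That gives Si⁴⁺ < Pb⁴⁺ < Tl³⁺ < Hg²⁺ < Au⁺. From the largest end, number 4 is Pb⁴⁺.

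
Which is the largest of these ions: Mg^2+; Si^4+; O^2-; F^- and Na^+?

O^2-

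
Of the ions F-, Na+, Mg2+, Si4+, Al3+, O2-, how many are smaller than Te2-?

6

First list Z and electron count for each: Si4+ has 10 e⁻ (Z=14), Al3+ has 10 e⁻ (Z=13), Mg2+ has 10 e⁻ (Z=12), Na+ has 10 e⁻ (Z=11), F- has 10 e⁻ (Z=9), O2- has 10 e⁻ (Z=8), Te2- has 54 e⁻ (Z=52). Si4+ < Al3+ (both 10 e⁻, Z=14>13); Al3+ < Mg2+ (both 10 e⁻, Z=13>12); Mg2+ < Na+ (isoelectronic, higher Z=12 is smaller); Na+ < F- (isoelectronic, higher Z=11 is smaller); F- < O2- (both 10 e⁻, Z=9>8); O2- < Te2- (same group, 3 shells fewer).
Relative to Te2-, the ions that are smaller are Si4+, Al3+, Mg2+, Na+, F-, O2-. Count: 6.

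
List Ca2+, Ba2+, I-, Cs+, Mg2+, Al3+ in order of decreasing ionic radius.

I- > Cs+ > Ba2+ > Ca2+ > Mg2+ > Al3+

Work out protons and electrons: Al3+: 10 e⁻, Z=13, Mg2+: 10 e⁻, Z=12, Ca2+: 18 e⁻, Z=20, Ba2+: 54 e⁻, Z=56, Cs+: 54 e⁻, Z=55, I-: 54 e⁻, Z=53. Al3+ < Mg2+ (isoelectronic, higher Z=13 is smaller); Mg2+ < Ca2+ (same group, 1 shell fewer); Ca2+ < Ba2+ (same group, 2 shells fewer); Ba2+ < Cs+ (both 54 e⁻, Z=56>55); Cs+ < I- (isoelectronic, higher Z=55 is smaller).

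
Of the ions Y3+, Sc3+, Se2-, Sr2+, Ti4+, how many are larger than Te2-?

0

Work out protons and electrons: Ti4+ has 18 e⁻ (Z=22), Sc3+ has 18 e⁻ (Z=21), Y3+ has 36 e⁻ (Z=39), Sr2+ has 36 e⁻ (Z=38), Se2- has 36 e⁻ (Z=34), Te2- has 54 e⁻ (Z=52). Ti4+ < Sc3+ (isoelectronic, higher Z=22 is smaller); Sc3+ < Y3+ (same group, period 4 vs 5); Y3+ < Sr2+ (isoelectronic, higher Z=39 is smaller); Sr2+ < Se2- (isoelectronic, higher Z=38 is smaller); Se2- < Te2- (same group, period 4 vs 5).
Ordering all of them (including Te2-) by radius gives Ti4+ < Sc3+ < Y3+ < Sr2+ < Se2- < Te2-. So 0 are larger.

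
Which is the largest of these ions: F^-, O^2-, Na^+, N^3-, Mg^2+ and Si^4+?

Each ion has 10 electrons. The ranking follows nuclear charge in reverse — greater Z gives a smaller radius. Si^4+ (Z=14), Mg^2+ (Z=12), Na^+ (Z=11), F^- (Z=9), O^2- (Z=8), N^3- (Z=7).

N^3-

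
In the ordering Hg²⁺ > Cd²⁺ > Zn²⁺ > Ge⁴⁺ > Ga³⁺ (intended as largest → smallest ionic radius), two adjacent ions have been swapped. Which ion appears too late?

Ga³⁺

Compare adjacent ions: both have 28 electrons but Z(Ge)=32 > Z(Ga)=31, so Ge⁴⁺ should be the smaller of the two — yet in this decreasing list Ge⁴⁺ sits before Ga³⁺. Nothing else is reversed, so Ga³⁺ should move one place to the left.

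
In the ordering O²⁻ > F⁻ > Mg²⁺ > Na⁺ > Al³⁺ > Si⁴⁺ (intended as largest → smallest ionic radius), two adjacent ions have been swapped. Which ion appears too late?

Na⁺

The pair Mg²⁺, Na⁺ is the wrong way round — Mg²⁺ and Na⁺ share 10 electrons; the higher nuclear charge on Mg (Z=12) contracts it more, so Mg²⁺ < Na⁺. All other adjacent pairs agree with periodic trends, so Na⁺ is the misplaced ion.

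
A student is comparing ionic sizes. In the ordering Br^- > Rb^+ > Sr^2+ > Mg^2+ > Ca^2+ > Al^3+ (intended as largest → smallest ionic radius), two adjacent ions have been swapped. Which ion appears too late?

Ca^2+

Compare adjacent ions: both in group 2 with the same charge; Mg^2+ (period 3) has the smaller radius — yet in this decreasing list Mg^2+ sits before Ca^2+. Nothing else is reversed, so Ca^2+ should move one place to the left.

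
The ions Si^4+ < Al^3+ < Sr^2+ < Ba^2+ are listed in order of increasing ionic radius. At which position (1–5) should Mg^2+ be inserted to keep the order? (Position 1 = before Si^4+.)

Work out protons and electrons: Si^4+: 10 e⁻, Z=14, Al^3+: 10 e⁻, Z=13, Mg^2+: 10 e⁻, Z=12, Sr^2+: 36 e⁻, Z=38, Ba^2+: 54 e⁻, Z=56. Si^4+ < Al^3+ (isoelectronic, higher Z=14 is smaller); Al^3+ < Mg^2+ (both 10 e⁻, Z=13>12); Mg^2+ < Sr^2+ (same group, 2 shells fewer); Sr^2+ < Ba^2+ (same group, period 5 vs 6).
Merged order: Si^4+ < Al^3+ < Mg^2+ < Sr^2+ < Ba^2+ — Mg^2+ is number 3.

3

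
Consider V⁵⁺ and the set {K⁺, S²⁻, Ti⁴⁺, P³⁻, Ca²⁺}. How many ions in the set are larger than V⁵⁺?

5

These species are isoelectronic with 18 electrons. The only difference is the number of protons: V⁵⁺ (Z=23), Ti⁴⁺ (Z=22), Ca²⁺ (Z=20), K⁺ (Z=19), S²⁻ (Z=16), P³⁻ (Z=15). The strongest nuclear pull (V⁵⁺) gives the smallest ion.
Overall: V⁵⁺ < Ti⁴⁺ < Ca²⁺ < K⁺ < S²⁻ < P³⁻. V⁵⁺ has 0 below it and 5 above. Count: 5.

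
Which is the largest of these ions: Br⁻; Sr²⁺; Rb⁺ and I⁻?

I⁻

Electron counts and nuclear charges: Sr²⁺ (Z=38, 36 e⁻), Rb⁺ (Z=37, 36 e⁻), Br⁻ (Z=35, 36 e⁻), I⁻ (Z=53, 54 e⁻). Sr²⁺ < Rb⁺ (isoelectronic, higher Z=38 is smaller); Rb⁺ < Br⁻ (isoelectronic, higher Z=37 is smaller); Br⁻ < I⁻ (same group, 1 shell fewer).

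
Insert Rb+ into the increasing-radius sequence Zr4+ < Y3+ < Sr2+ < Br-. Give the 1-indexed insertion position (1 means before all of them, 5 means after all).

4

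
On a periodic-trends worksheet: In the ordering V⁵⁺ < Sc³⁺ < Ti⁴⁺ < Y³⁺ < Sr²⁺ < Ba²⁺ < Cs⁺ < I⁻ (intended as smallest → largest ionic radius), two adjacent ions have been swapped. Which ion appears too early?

Sc³⁺

Check each adjacent pair. Sc³⁺ and Ti⁴⁺ are reversed: both have 18 electrons but Z(Ti)=22 > Z(Sc)=21, so Ti⁴⁺ should be the smaller of the two. No other neighbouring pair contradicts the periodic trends, so Sc³⁺ is the ion listed too early.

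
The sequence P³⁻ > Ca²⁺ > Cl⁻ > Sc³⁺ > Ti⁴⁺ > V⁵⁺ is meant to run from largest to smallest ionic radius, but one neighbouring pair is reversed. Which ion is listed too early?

Scanning neighbour by neighbour, only Ca²⁺/Cl⁻ violates a trend: both have 18 electrons but Z(Ca)=20 > Z(Cl)=17, so Ca²⁺ should be the smaller of the two. That makes Ca²⁺ the one sitting a position early relative to where it belongs.

Ca²⁺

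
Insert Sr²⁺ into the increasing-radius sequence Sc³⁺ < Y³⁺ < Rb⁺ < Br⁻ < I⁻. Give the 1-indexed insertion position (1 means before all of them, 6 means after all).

3

Work out protons and electrons: Sc³⁺ (Z=21, 18 e⁻), Y³⁺ (Z=39, 36 e⁻), Sr²⁺ (Z=38, 36 e⁻), Rb⁺ (Z=37, 36 e⁻), Br⁻ (Z=35, 36 e⁻), I⁻ (Z=53, 54 e⁻). Sc³⁺ < Y³⁺ (same group, 1 shell fewer); Y³⁺ < Sr²⁺ (isoelectronic, higher Z=39 is smaller); Sr²⁺ < Rb⁺ (both 36 e⁻, Z=38>37); Rb⁺ < Br⁻ (isoelectronic, higher Z=37 is smaller); Br⁻ < I⁻ (same group, period 4 vs 5).
Merged order: Sc³⁺ < Y³⁺ < Sr²⁺ < Rb⁺ < Br⁻ < I⁻ — Sr²⁺ is number 3.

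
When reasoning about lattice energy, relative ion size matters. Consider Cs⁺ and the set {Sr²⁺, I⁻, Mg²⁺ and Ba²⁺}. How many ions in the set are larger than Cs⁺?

1

Tabulating Z and e⁻: Mg²⁺ (Z=12, 10 e⁻), Sr²⁺ (Z=38, 36 e⁻), Ba²⁺ (Z=56, 54 e⁻), Cs⁺ (Z=55, 54 e⁻), I⁻ (Z=53, 54 e⁻). Mg²⁺ < Sr²⁺ (same group, 2 shells fewer); Sr²⁺ < Ba²⁺ (same group, period 5 vs 6); Ba²⁺ < Cs⁺ (both 54 e⁻, Z=56>55); Cs⁺ < I⁻ (isoelectronic, higher Z=55 is smaller).
Relative to Cs⁺, the ions that are larger are I⁻. That's 1.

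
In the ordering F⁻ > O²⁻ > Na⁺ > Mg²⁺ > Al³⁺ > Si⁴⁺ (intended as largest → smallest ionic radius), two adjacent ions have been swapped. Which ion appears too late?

O²⁻

Scanning neighbour by neighbour, only F⁻/O²⁻ violates a trend: both have 10 electrons but Z(F)=9 > Z(O)=8, so F⁻ should be the smaller of the two. That makes O²⁻ the one sitting a position late relative to where it belongs.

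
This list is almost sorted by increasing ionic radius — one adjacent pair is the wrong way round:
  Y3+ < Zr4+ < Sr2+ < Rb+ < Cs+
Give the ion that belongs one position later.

The pair Y3+, Zr4+ is the wrong way round — both have 36 electrons but Z(Zr)=40 > Z(Y)=39, so Zr4+ should be the smaller of the two. All other adjacent pairs agree with periodic trends, so Y3+ is the misplaced ion.

Y3+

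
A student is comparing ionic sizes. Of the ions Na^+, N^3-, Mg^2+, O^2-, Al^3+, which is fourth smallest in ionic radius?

O^2-

Each ion has 10 electrons. The ranking follows nuclear charge in reverse — greater Z gives a smaller radius. Al^3+ (Z=13), Mg^2+ (Z=12), Na^+ (Z=11), O^2- (Z=8), N^3- (Z=7).
So the order is Al^3+ < Mg^2+ < Na^+ < O^2- < N^3-; the 4th-smallest ion is O^2-.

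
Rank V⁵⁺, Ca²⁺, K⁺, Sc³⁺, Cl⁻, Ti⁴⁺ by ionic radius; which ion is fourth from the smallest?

Ca²⁺

Isoelectronic series (18 e⁻ each). Size is set by nuclear charge: more protons means a smaller ion. V⁵⁺ (Z=23), Ti⁴⁺ (Z=22), Sc³⁺ (Z=21), Ca²⁺ (Z=20), K⁺ (Z=19), Cl⁻ (Z=17).
Full ascending order: V⁵⁺ < Ti⁴⁺ < Sc³⁺ < Ca²⁺ < K⁺ < Cl⁻. Counting from the smallest, position 4 is Ca²⁺.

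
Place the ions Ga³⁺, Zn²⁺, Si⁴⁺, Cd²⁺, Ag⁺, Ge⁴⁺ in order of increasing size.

Tabulating Z and e⁻: Si⁴⁺ (Z=14, 10 e⁻), Ge⁴⁺ (Z=32, 28 e⁻), Ga³⁺ (Z=31, 28 e⁻), Zn²⁺ (Z=30, 28 e⁻), Cd²⁺ (Z=48, 46 e⁻), Ag⁺ (Z=47, 46 e⁻). Si⁴⁺ < Ge⁴⁺ (same group, period 3 vs 4); Ge⁴⁺ < Ga³⁺ (both 28 e⁻, Z=32>31); Ga³⁺ < Zn²⁺ (isoelectronic, higher Z=31 is smaller); Zn²⁺ < Cd²⁺ (same group, period 4 vs 5); Cd²⁺ < Ag⁺ (both 46 e⁻, Z=48>47).

Si⁴⁺ < Ge⁴⁺ < Ga³⁺ < Zn²⁺ < Cd²⁺ < Ag⁺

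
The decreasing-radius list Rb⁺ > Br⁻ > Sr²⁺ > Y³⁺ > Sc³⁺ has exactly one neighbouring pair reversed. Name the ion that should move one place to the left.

Scanning neighbour by neighbour, only Rb⁺/Br⁻ violates a trend: both have 36 electrons but Z(Rb)=37 > Z(Br)=35, so Rb⁺ should be the smaller of the two. That makes Br⁻ the one sitting a position late relative to where it belongs.

Br⁻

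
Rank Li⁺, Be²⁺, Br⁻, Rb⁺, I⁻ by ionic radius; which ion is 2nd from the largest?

First list Z and electron count for each: Be²⁺ has 2 e⁻ (Z=4), Li⁺ has 2 e⁻ (Z=3), Rb⁺ has 36 e⁻ (Z=37), Br⁻ has 36 e⁻ (Z=35), I⁻ has 54 e⁻ (Z=53). Be²⁺ < Li⁺ (isoelectronic, higher Z=4 is smaller); Li⁺ < Rb⁺ (same group, 3 shells fewer); Rb⁺ < Br⁻ (isoelectronic, higher Z=37 is smaller); Br⁻ < I⁻ (same group, period 4 vs 5).
So the order is Be²⁺ < Li⁺ < Rb⁺ < Br⁻ < I⁻; the 2nd-largest ion is Br⁻.

Br⁻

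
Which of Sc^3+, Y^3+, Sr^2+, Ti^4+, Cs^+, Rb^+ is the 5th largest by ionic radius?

First list Z and electron count for each: Ti^4+ has 18 e⁻ (Z=22), Sc^3+ has 18 e⁻ (Z=21), Y^3+ has 36 e⁻ (Z=39), Sr^2+ has 36 e⁻ (Z=38), Rb^+ has 36 e⁻ (Z=37), Cs^+ has 54 e⁻ (Z=55). Ti^4+ < Sc^3+ (both 18 e⁻, Z=22>21); Sc^3+ < Y^3+ (same group, period 4 vs 5); Y^3+ < Sr^2+ (isoelectronic, higher Z=39 is smaller); Sr^2+ < Rb^+ (both 36 e⁻, Z=38>37); Rb^+ < Cs^+ (same group, period 5 vs 6).
Ordering: Ti^4+ < Sc^3+ < Y^3+ < Sr^2+ < Rb^+ < Cs^+. The 5th largest is Sc^3+.

Sc^3+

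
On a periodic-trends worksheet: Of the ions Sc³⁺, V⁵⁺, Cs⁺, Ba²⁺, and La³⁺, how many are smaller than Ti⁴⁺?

1

Tabulating Z and e⁻: V⁵⁺ (Z=23, 18 e⁻), Ti⁴⁺ (Z=22, 18 e⁻), Sc³⁺ (Z=21, 18 e⁻), La³⁺ (Z=57, 54 e⁻), Ba²⁺ (Z=56, 54 e⁻), Cs⁺ (Z=55, 54 e⁻). V⁵⁺ < Ti⁴⁺ (both 18 e⁻, Z=23>22); Ti⁴⁺ < Sc³⁺ (both 18 e⁻, Z=22>21); Sc³⁺ < La³⁺ (same group, 2 shells fewer); La³⁺ < Ba²⁺ (isoelectronic, higher Z=57 is smaller); Ba²⁺ < Cs⁺ (isoelectronic, higher Z=56 is smaller).
Overall: V⁵⁺ < Ti⁴⁺ < Sc³⁺ < La³⁺ < Ba²⁺ < Cs⁺. Ti⁴⁺ has 1 below it and 4 above. Count: 1.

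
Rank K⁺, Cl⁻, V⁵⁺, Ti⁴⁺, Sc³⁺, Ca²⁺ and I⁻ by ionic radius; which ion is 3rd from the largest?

K⁺

First list Z and electron count for each: V⁵⁺ (Z=23, 18 e⁻), Ti⁴⁺ (Z=22, 18 e⁻), Sc³⁺ (Z=21, 18 e⁻), Ca²⁺ (Z=20, 18 e⁻), K⁺ (Z=19, 18 e⁻), Cl⁻ (Z=17, 18 e⁻), I⁻ (Z=53, 54 e⁻). V⁵⁺ < Ti⁴⁺ (isoelectronic, higher Z=23 is smaller); Ti⁴⁺ < Sc³⁺ (both 18 e⁻, Z=22>21); Sc³⁺ < Ca²⁺ (both 18 e⁻, Z=21>20); Ca²⁺ < K⁺ (isoelectronic, higher Z=20 is smaller); K⁺ < Cl⁻ (isoelectronic, higher Z=19 is smaller); Cl⁻ < I⁻ (same group, period 3 vs 5).
Full ascending order: V⁵⁺ < Ti⁴⁺ < Sc³⁺ < Ca²⁺ < K⁺ < Cl⁻ < I⁻. Counting from the largest, position 3 is K⁺.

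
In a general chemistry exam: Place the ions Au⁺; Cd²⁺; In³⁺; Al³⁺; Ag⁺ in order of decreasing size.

Electron counts and nuclear charges: Al³⁺: 10 e⁻, Z=13, In³⁺: 46 e⁻, Z=49, Cd²⁺: 46 e⁻, Z=48, Ag⁺: 46 e⁻, Z=47, Au⁺: 78 e⁻, Z=79. Al³⁺ < In³⁺ (same group, 2 shells fewer); In³⁺ < Cd²⁺ (isoelectronic, higher Z=49 is smaller); Cd²⁺ < Ag⁺ (isoelectronic, higher Z=48 is smaller); Ag⁺ < Au⁺ (same group, 1 shell fewer).

Au⁺ > Ag⁺ > Cd²⁺ > In³⁺ > Al³⁺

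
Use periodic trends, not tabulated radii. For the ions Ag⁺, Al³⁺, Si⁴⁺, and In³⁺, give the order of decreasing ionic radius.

Electron counts and nuclear charges: Si⁴⁺: 10 e⁻, Z=14, Al³⁺: 10 e⁻, Z=13, In³⁺: 46 e⁻, Z=49, Ag⁺: 46 e⁻, Z=47. Si⁴⁺ < Al³⁺ (both 10 e⁻, Z=14>13); Al³⁺ < In³⁺ (same group, 2 shells fewer); In³⁺ < Ag⁺ (both 46 e⁻, Z=49>47).

Ag⁺ > In³⁺ > Al³⁺ > Si⁴⁺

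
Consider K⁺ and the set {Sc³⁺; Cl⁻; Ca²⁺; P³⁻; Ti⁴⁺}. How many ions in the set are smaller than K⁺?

Each ion has 18 electrons. The ranking follows nuclear charge in reverse — greater Z gives a smaller radius. Ti⁴⁺ (Z=22), Sc³⁺ (Z=21), Ca²⁺ (Z=20), K⁺ (Z=19), Cl⁻ (Z=17), P³⁻ (Z=15).
Overall: Ti⁴⁺ < Sc³⁺ < Ca²⁺ < K⁺ < Cl⁻ < P³⁻. K⁺ has 3 below it and 2 above. That's 3.

3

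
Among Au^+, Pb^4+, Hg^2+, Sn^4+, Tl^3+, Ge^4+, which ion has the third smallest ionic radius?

Pb^4+

Electron counts and nuclear charges: Ge^4+: 28 e⁻, Z=32, Sn^4+: 46 e⁻, Z=50, Pb^4+: 78 e⁻, Z=82, Tl^3+: 78 e⁻, Z=81, Hg^2+: 78 e⁻, Z=80, Au^+: 78 e⁻, Z=79. Ge^4+ < Sn^4+ (same group, 1 shell fewer); Sn^4+ < Pb^4+ (same group, 1 shell fewer); Pb^4+ < Tl^3+ (both 78 e⁻, Z=82>81); Tl^3+ < Hg^2+ (isoelectronic, higher Z=81 is smaller); Hg^2+ < Au^+ (isoelectronic, higher Z=80 is smaller).
That gives Ge^4+ < Sn^4+ < Pb^4+ < Tl^3+ < Hg^2+ < Au^+. From the smallest end, number 3 is Pb^4+.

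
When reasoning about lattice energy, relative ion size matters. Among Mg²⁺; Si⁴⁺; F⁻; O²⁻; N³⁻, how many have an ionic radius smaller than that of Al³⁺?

1

Each ion has 10 electrons. The ranking follows nuclear charge in reverse — greater Z gives a smaller radius. Si⁴⁺ (Z=14), Al³⁺ (Z=13), Mg²⁺ (Z=12), F⁻ (Z=9), O²⁻ (Z=8), N³⁻ (Z=7).
Ordering all of them (including Al³⁺) by radius gives Si⁴⁺ < Al³⁺ < Mg²⁺ < F⁻ < O²⁻ < N³⁻. So 1 is smaller.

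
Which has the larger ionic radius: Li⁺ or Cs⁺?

These ions sit in one column with identical charge. Each step down the periodic table adds a principal shell, increasing the radius.

Cs⁺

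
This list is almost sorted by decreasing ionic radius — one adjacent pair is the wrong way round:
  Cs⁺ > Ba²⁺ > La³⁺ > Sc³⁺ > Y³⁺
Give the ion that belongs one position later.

Sc³⁺

Check each adjacent pair. Sc³⁺ and Y³⁺ are reversed: same group and charge — period 4 sits above period 5, so Sc³⁺ is smaller. No other neighbouring pair contradicts the periodic trends, so Sc³⁺ is the ion listed too early.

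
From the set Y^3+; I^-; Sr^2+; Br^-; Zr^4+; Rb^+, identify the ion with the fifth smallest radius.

First list Z and electron count for each: Zr^4+ has 36 e⁻ (Z=40), Y^3+ has 36 e⁻ (Z=39), Sr^2+ has 36 e⁻ (Z=38), Rb^+ has 36 e⁻ (Z=37), Br^- has 36 e⁻ (Z=35), I^- has 54 e⁻ (Z=53). Zr^4+ < Y^3+ (isoelectronic, higher Z=40 is smaller); Y^3+ < Sr^2+ (both 36 e⁻, Z=39>38); Sr^2+ < Rb^+ (both 36 e⁻, Z=38>37); Rb^+ < Br^- (both 36 e⁻, Z=37>35); Br^- < I^- (same group, 1 shell fewer).
Full ascending order: Zr^4+ < Y^3+ < Sr^2+ < Rb^+ < Br^- < I^-. Counting from the smallest, position 5 is Br^-.

Br^-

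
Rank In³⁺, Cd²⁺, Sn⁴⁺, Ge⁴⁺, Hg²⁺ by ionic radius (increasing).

Ge⁴⁺ < Sn⁴⁺ < In³⁺ < Cd²⁺ < Hg²⁺

Electron counts and nuclear charges: Ge⁴⁺ (Z=32, 28 e⁻), Sn⁴⁺ (Z=50, 46 e⁻), In³⁺ (Z=49, 46 e⁻), Cd²⁺ (Z=48, 46 e⁻), Hg²⁺ (Z=80, 78 e⁻). Ge⁴⁺ < Sn⁴⁺ (same group, 1 shell fewer); Sn⁴⁺ < In³⁺ (both 46 e⁻, Z=50>49); In³⁺ < Cd²⁺ (both 46 e⁻, Z=49>48); Cd²⁺ < Hg²⁺ (same group, period 5 vs 6).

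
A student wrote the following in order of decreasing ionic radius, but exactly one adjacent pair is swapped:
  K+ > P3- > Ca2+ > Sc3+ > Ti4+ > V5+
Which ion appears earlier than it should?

K+

Check each adjacent pair. K+ and P3- are reversed: they are isoelectronic (18 e⁻) and K has more protons than P (19 vs 15), making K+ smaller. No other neighbouring pair contradicts the periodic trends, so K+ is the ion listed too early.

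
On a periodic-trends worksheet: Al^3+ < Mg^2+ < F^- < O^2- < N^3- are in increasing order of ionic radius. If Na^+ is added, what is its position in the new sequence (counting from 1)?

3

Each ion has 10 electrons. The ranking follows nuclear charge in reverse — greater Z gives a smaller radius. Al^3+ (Z=13), Mg^2+ (Z=12), Na^+ (Z=11), F^- (Z=9), O^2- (Z=8), N^3- (Z=7).
Putting Na^+ in gives Al^3+ < Mg^2+ < Na^+ < F^- < O^2- < N^3-; it lands at slot 3.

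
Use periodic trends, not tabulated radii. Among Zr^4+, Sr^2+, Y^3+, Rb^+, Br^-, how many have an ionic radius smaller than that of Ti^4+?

Tabulating Z and e⁻: Ti^4+: 18 e⁻, Z=22, Zr^4+: 36 e⁻, Z=40, Y^3+: 36 e⁻, Z=39, Sr^2+: 36 e⁻, Z=38, Rb^+: 36 e⁻, Z=37, Br^-: 36 e⁻, Z=35. Ti^4+ < Zr^4+ (same group, 1 shell fewer); Zr^4+ < Y^3+ (both 36 e⁻, Z=40>39); Y^3+ < Sr^2+ (both 36 e⁻, Z=39>38); Sr^2+ < Rb^+ (both 36 e⁻, Z=38>37); Rb^+ < Br^- (both 36 e⁻, Z=37>35).
Relative to Ti^4+, the ions that are smaller are none. Count: 0.

0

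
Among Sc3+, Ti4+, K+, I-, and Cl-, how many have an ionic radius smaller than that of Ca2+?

First list Z and electron count for each: Ti4+: 18 e⁻, Z=22, Sc3+: 18 e⁻, Z=21, Ca2+: 18 e⁻, Z=20, K+: 18 e⁻, Z=19, Cl-: 18 e⁻, Z=17, I-: 54 e⁻, Z=53. Ti4+ < Sc3+ (both 18 e⁻, Z=22>21); Sc3+ < Ca2+ (isoelectronic, higher Z=21 is smaller); Ca2+ < K+ (isoelectronic, higher Z=20 is smaller); K+ < Cl- (both 18 e⁻, Z=19>17); Cl- < I- (same group, period 3 vs 5).
Relative to Ca2+, the ions that are smaller are Ti4+, Sc3+. That's 2.

2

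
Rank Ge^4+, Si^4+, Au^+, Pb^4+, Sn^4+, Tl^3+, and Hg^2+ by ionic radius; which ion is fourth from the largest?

Electron counts and nuclear charges: Si^4+ (Z=14, 10 e⁻), Ge^4+ (Z=32, 28 e⁻), Sn^4+ (Z=50, 46 e⁻), Pb^4+ (Z=82, 78 e⁻), Tl^3+ (Z=81, 78 e⁻), Hg^2+ (Z=80, 78 e⁻), Au^+ (Z=79, 78 e⁻). Si^4+ < Ge^4+ (same group, 1 shell fewer); Ge^4+ < Sn^4+ (same group, period 4 vs 5); Sn^4+ < Pb^4+ (same group, period 5 vs 6); Pb^4+ < Tl^3+ (isoelectronic, higher Z=82 is smaller); Tl^3+ < Hg^2+ (both 78 e⁻, Z=81>80); Hg^2+ < Au^+ (both 78 e⁻, Z=80>79).
Ordering: Si^4+ < Ge^4+ < Sn^4+ < Pb^4+ < Tl^3+ < Hg^2+ < Au^+. The fourth largest is Pb^4+.

Pb^4+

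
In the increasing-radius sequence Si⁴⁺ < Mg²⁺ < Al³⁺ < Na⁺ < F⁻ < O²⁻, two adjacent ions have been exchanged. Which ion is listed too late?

Check each adjacent pair. Mg²⁺ and Al³⁺ are reversed: Al³⁺ and Mg²⁺ share 10 electrons; the higher nuclear charge on Al (Z=13) contracts it more, so Al³⁺ < Mg²⁺. No other neighbouring pair contradicts the periodic trends, so Al³⁺ is the ion listed too late.

Al³⁺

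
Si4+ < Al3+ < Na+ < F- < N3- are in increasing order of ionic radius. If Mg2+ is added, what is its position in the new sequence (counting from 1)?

3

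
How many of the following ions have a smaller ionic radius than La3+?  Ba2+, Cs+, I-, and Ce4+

All of these have 54 electrons (isoelectronic). With the same electron cloud, the ion with the most protons pulls it in tightest. Nuclear charges: Ce4+ (Z=58), La3+ (Z=57), Ba2+ (Z=56), Cs+ (Z=55), I- (Z=53). Highest Z is smallest.
Overall: Ce4+ < La3+ < Ba2+ < Cs+ < I-. La3+ has 1 below it and 3 above. That's 1.

1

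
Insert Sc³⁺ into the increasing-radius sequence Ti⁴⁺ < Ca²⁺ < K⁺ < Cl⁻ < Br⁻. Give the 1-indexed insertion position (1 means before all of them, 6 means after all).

2

Ti⁴⁺ (Z=22, 18 e⁻), Sc³⁺ (Z=21, 18 e⁻), Ca²⁺ (Z=20, 18 e⁻), K⁺ (Z=19, 18 e⁻), Cl⁻ (Z=17, 18 e⁻), Br⁻ (Z=35, 36 e⁻). Ti⁴⁺ < Sc³⁺ (isoelectronic, higher Z=22 is smaller); Sc³⁺ < Ca²⁺ (isoelectronic, higher Z=21 is smaller); Ca²⁺ < K⁺ (isoelectronic, higher Z=20 is smaller); K⁺ < Cl⁻ (isoelectronic, higher Z=19 is smaller); Cl⁻ < Br⁻ (same group, period 3 vs 4).
Merged order: Ti⁴⁺ < Sc³⁺ < Ca²⁺ < K⁺ < Cl⁻ < Br⁻ — Sc³⁺ is number 2.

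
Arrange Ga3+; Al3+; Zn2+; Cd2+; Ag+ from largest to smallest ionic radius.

Ag+ > Cd2+ > Zn2+ > Ga3+ > Al3+

Tabulating Z and e⁻: Al3+ (Z=13, 10 e⁻), Ga3+ (Z=31, 28 e⁻), Zn2+ (Z=30, 28 e⁻), Cd2+ (Z=48, 46 e⁻), Ag+ (Z=47, 46 e⁻). Al3+ < Ga3+ (same group, 1 shell fewer); Ga3+ < Zn2+ (both 28 e⁻, Z=31>30); Zn2+ < Cd2+ (same group, period 4 vs 5); Cd2+ < Ag+ (both 46 e⁻, Z=48>47).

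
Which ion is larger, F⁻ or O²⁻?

O²⁻

Isoelectronic series (10 e⁻ each). Size is set by nuclear charge: more protons means a smaller ion. F⁻ (Z=9), O²⁻ (Z=8).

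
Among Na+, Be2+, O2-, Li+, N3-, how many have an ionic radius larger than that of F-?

2

Electron counts and nuclear charges: Be2+: 2 e⁻, Z=4, Li+: 2 e⁻, Z=3, Na+: 10 e⁻, Z=11, F-: 10 e⁻, Z=9, O2-: 10 e⁻, Z=8, N3-: 10 e⁻, Z=7. Be2+ < Li+ (both 2 e⁻, Z=4>3); Li+ < Na+ (same group, 1 shell fewer); Na+ < F- (both 10 e⁻, Z=11>9); F- < O2- (isoelectronic, higher Z=9 is smaller); O2- < N3- (isoelectronic, higher Z=8 is smaller).
Ordering all of them (including F-) by radius gives Be2+ < Li+ < Na+ < F- < O2- < N3-. Count: 2.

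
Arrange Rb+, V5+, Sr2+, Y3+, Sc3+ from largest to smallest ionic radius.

Rb+ > Sr2+ > Y3+ > Sc3+ > V5+

Work out protons and electrons: V5+: 18 e⁻, Z=23, Sc3+: 18 e⁻, Z=21, Y3+: 36 e⁻, Z=39, Sr2+: 36 e⁻, Z=38, Rb+: 36 e⁻, Z=37. V5+ < Sc3+ (both 18 e⁻, Z=23>21); Sc3+ < Y3+ (same group, period 4 vs 5); Y3+ < Sr2+ (isoelectronic, higher Z=39 is smaller); Sr2+ < Rb+ (isoelectronic, higher Z=38 is smaller).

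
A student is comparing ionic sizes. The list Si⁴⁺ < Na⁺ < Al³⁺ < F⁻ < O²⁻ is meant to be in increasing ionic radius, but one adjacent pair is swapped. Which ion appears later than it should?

The pair Na⁺, Al³⁺ is the wrong way round — they are isoelectronic (10 e⁻) and Al has more protons than Na (13 vs 11), making Al³⁺ smaller. All other adjacent pairs agree with periodic trends, so Al³⁺ is the misplaced ion.

Al³⁺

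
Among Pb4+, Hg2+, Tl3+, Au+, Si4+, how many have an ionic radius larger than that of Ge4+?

Work out protons and electrons: Si4+ has 10 e⁻ (Z=14), Ge4+ has 28 e⁻ (Z=32), Pb4+ has 78 e⁻ (Z=82), Tl3+ has 78 e⁻ (Z=81), Hg2+ has 78 e⁻ (Z=80), Au+ has 78 e⁻ (Z=79). Si4+ < Ge4+ (same group, 1 shell fewer); Ge4+ < Pb4+ (same group, 2 shells fewer); Pb4+ < Tl3+ (isoelectronic, higher Z=82 is smaller); Tl3+ < Hg2+ (isoelectronic, higher Z=81 is smaller); Hg2+ < Au+ (isoelectronic, higher Z=80 is smaller).
Placing each against Ge4+: smaller — Si4+; larger — Pb4+, Tl3+, Hg2+, Au+. That's 4.

4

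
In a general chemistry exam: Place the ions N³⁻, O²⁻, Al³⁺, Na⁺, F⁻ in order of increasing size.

Al³⁺ < Na⁺ < F⁻ < O²⁻ < N³⁻

Isoelectronic series (10 e⁻ each). Size is set by nuclear charge: more protons means a smaller ion. Al³⁺ (Z=13), Na⁺ (Z=11), F⁻ (Z=9), O²⁻ (Z=8), N³⁻ (Z=7).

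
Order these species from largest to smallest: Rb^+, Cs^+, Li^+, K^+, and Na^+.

Cs^+ > Rb^+ > K^+ > Na^+ > Li^+

All are in the same group with charge +1. Radius grows down the group as n (the outermost shell) increases.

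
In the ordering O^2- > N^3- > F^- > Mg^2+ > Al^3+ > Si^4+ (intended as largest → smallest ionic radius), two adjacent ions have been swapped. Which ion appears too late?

Compare adjacent ions: they are isoelectronic (10 e⁻) and O has more protons than N (8 vs 7), making O^2- smaller — yet in this decreasing list O^2- sits before N^3-. Nothing else is reversed, so N^3- should move one place to the left.

N^3-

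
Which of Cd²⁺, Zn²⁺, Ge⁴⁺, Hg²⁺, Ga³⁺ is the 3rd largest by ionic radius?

Tabulating Z and e⁻: Ge⁴⁺ (Z=32, 28 e⁻), Ga³⁺ (Z=31, 28 e⁻), Zn²⁺ (Z=30, 28 e⁻), Cd²⁺ (Z=48, 46 e⁻), Hg²⁺ (Z=80, 78 e⁻). Ge⁴⁺ < Ga³⁺ (both 28 e⁻, Z=32>31); Ga³⁺ < Zn²⁺ (both 28 e⁻, Z=31>30); Zn²⁺ < Cd²⁺ (same group, period 4 vs 5); Cd²⁺ < Hg²⁺ (same group, period 5 vs 6).
Full ascending order: Ge⁴⁺ < Ga³⁺ < Zn²⁺ < Cd²⁺ < Hg²⁺. Counting from the largest, position 3 is Zn²⁺.

Zn²⁺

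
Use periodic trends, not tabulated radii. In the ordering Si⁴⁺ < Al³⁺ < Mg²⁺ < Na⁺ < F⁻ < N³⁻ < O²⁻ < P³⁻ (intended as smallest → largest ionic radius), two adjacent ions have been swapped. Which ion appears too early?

N³⁻

Scanning neighbour by neighbour, only N³⁻/O²⁻ violates a trend: both have 10 electrons but Z(O)=8 > Z(N)=7, so O²⁻ should be the smaller of the two. That makes N³⁻ the one sitting a position early relative to where it belongs.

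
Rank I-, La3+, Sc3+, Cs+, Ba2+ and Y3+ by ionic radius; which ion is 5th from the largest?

Y3+

Electron counts and nuclear charges: Sc3+: 18 e⁻, Z=21, Y3+: 36 e⁻, Z=39, La3+: 54 e⁻, Z=57, Ba2+: 54 e⁻, Z=56, Cs+: 54 e⁻, Z=55, I-: 54 e⁻, Z=53. Sc3+ < Y3+ (same group, period 4 vs 5); Y3+ < La3+ (same group, 1 shell fewer); La3+ < Ba2+ (both 54 e⁻, Z=57>56); Ba2+ < Cs+ (both 54 e⁻, Z=56>55); Cs+ < I- (both 54 e⁻, Z=55>53).
Full ascending order: Sc3+ < Y3+ < La3+ < Ba2+ < Cs+ < I-. Counting from the largest, position 5 is Y3+.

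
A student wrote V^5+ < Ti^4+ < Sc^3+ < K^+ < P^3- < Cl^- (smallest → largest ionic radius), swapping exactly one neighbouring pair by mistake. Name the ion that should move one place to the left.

Cl^-

Compare adjacent ions: Cl^- and P^3- share 18 electrons; the higher nuclear charge on Cl (Z=17) contracts it more, so Cl^- < P^3- — yet in this increasing list P^3- sits before Cl^-. Nothing else is reversed, so Cl^- should move one place to the left.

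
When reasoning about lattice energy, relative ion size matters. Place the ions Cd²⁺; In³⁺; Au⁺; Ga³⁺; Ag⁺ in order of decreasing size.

Au⁺ > Ag⁺ > Cd²⁺ > In³⁺ > Ga³⁺

Work out protons and electrons: Ga³⁺ (Z=31, 28 e⁻), In³⁺ (Z=49, 46 e⁻), Cd²⁺ (Z=48, 46 e⁻), Ag⁺ (Z=47, 46 e⁻), Au⁺ (Z=79, 78 e⁻). Ga³⁺ < In³⁺ (same group, 1 shell fewer); In³⁺ < Cd²⁺ (isoelectronic, higher Z=49 is smaller); Cd²⁺ < Ag⁺ (isoelectronic, higher Z=48 is smaller); Ag⁺ < Au⁺ (same group, period 5 vs 6).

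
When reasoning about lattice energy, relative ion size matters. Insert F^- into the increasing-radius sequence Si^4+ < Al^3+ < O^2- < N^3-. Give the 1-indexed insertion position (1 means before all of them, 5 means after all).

3

These species are isoelectronic with 10 electrons. The only difference is the number of protons: Si^4+ (Z=14), Al^3+ (Z=13), F^- (Z=9), O^2- (Z=8), N^3- (Z=7). The strongest nuclear pull (Si^4+) gives the smallest ion.
Merged order: Si^4+ < Al^3+ < F^- < O^2- < N^3- — F^- is number 3.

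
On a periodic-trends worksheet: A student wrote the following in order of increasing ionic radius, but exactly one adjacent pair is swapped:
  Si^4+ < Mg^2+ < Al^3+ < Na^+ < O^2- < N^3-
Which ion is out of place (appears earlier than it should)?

Mg^2+

Scanning neighbour by neighbour, only Mg^2+/Al^3+ violates a trend: they are isoelectronic (10 e⁻) and Al has more protons than Mg (13 vs 12), making Al^3+ smaller. That makes Mg^2+ the one sitting a position early relative to where it belongs.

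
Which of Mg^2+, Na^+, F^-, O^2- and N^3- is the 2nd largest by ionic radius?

Each ion has 10 electrons. The ranking follows nuclear charge in reverse — greater Z gives a smaller radius. Mg^2+ (Z=12), Na^+ (Z=11), F^- (Z=9), O^2- (Z=8), N^3- (Z=7).
Ordering: Mg^2+ < Na^+ < F^- < O^2- < N^3-. The 2nd largest is O^2-.

O^2-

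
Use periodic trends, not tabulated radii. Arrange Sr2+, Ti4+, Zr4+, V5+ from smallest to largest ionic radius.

V5+ < Ti4+ < Zr4+ < Sr2+

Tabulating Z and e⁻: V5+ has 18 e⁻ (Z=23), Ti4+ has 18 e⁻ (Z=22), Zr4+ has 36 e⁻ (Z=40), Sr2+ has 36 e⁻ (Z=38). V5+ < Ti4+ (isoelectronic, higher Z=23 is smaller); Ti4+ < Zr4+ (same group, period 4 vs 5); Zr4+ < Sr2+ (both 36 e⁻, Z=40>38).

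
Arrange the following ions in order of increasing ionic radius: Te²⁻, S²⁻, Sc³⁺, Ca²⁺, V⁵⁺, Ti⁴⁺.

Work out protons and electrons: V⁵⁺ (Z=23, 18 e⁻), Ti⁴⁺ (Z=22, 18 e⁻), Sc³⁺ (Z=21, 18 e⁻), Ca²⁺ (Z=20, 18 e⁻), S²⁻ (Z=16, 18 e⁻), Te²⁻ (Z=52, 54 e⁻). V⁵⁺ < Ti⁴⁺ (isoelectronic, higher Z=23 is smaller); Ti⁴⁺ < Sc³⁺ (isoelectronic, higher Z=22 is smaller); Sc³⁺ < Ca²⁺ (isoelectronic, higher Z=21 is smaller); Ca²⁺ < S²⁻ (both 18 e⁻, Z=20>16); S²⁻ < Te²⁻ (same group, 2 shells fewer).

V⁵⁺ < Ti⁴⁺ < Sc³⁺ < Ca²⁺ < S²⁻ < Te²⁻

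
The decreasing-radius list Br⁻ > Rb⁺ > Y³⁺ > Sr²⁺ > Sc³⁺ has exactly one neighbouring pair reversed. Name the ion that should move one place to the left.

Compare adjacent ions: both have 36 electrons but Z(Y)=39 > Z(Sr)=38, so Y³⁺ should be the smaller of the two — yet in this decreasing list Y³⁺ sits before Sr²⁺. Nothing else is reversed, so Sr²⁺ should move one place to the left.

Sr²⁺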